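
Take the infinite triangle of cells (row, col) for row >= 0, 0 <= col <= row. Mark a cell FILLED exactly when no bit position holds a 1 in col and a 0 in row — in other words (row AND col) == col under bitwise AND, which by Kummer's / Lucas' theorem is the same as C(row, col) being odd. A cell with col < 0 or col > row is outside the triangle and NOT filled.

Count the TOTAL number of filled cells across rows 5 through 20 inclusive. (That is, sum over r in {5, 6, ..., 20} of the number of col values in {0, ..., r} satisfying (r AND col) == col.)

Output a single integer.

Answer: 92

Derivation:
r5=101 pc2: +4 =4
r6=110 pc2: +4 =8
r7=111 pc3: +8 =16
r8=1000 pc1: +2 =18
r9=1001 pc2: +4 =22
r10=1010 pc2: +4 =26
r11=1011 pc3: +8 =34
r12=1100 pc2: +4 =38
r13=1101 pc3: +8 =46
r14=1110 pc3: +8 =54
r15=1111 pc4: +16 =70
r16=10000 pc1: +2 =72
r17=10001 pc2: +4 =76
r18=10010 pc2: +4 =80
r19=10011 pc3: +8 =88
r20=10100 pc2: +4 =92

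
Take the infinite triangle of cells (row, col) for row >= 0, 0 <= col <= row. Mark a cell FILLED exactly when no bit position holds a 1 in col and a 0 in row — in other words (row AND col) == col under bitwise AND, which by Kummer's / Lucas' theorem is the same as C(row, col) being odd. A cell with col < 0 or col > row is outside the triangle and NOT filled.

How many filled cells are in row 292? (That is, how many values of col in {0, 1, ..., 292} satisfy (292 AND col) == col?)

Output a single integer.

292 in binary = 100100100
popcount(292) = number of 1-bits in 100100100 = 3
A col c satisfies (292 AND c) == c iff every set bit of c is also set in 292; each of the 3 set bits of 292 can independently be on or off in c.
count = 2^3 = 8

Answer: 8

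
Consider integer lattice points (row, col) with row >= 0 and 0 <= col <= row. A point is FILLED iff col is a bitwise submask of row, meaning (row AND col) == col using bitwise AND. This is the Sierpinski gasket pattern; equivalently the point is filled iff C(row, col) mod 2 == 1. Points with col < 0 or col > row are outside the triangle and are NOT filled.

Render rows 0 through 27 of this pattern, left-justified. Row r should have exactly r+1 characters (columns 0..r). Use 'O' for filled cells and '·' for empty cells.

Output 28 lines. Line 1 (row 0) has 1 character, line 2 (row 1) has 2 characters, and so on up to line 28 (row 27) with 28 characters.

r0=0: O
r1=1: OO
r2=10: O·O
r3=11: OOOO
r4=100: O···O
r5=101: OO··OO
r6=110: O·O·O·O
r7=111: OOOOOOOO
r8=1000: O·······O
r9=1001: OO······OO
r10=1010: O·O·····O·O
r11=1011: OOOO····OOOO
r12=1100: O···O···O···O
r13=1101: OO··OO··OO··OO
r14=1110: O·O·O·O·O·O·O·O
r15=1111: OOOOOOOOOOOOOOOO
r16=10000: O···············O
r17=10001: OO··············OO
r18=10010: O·O·············O·O
r19=10011: OOOO············OOOO
r20=10100: O···O···········O···O
r21=10101: OO··OO··········OO··OO
r22=10110: O·O·O·O·········O·O·O·O
r23=10111: OOOOOOOO········OOOOOOOO
r24=11000: O·······O·······O·······O
r25=11001: OO······OO······OO······OO
r26=11010: O·O·····O·O·····O·O·····O·O
r27=11011: OOOO····OOOO····OOOO····OOOO

Answer: O
OO
O·O
OOOO
O···O
OO··OO
O·O·O·O
OOOOOOOO
O·······O
OO······OO
O·O·····O·O
OOOO····OOOO
O···O···O···O
OO··OO··OO··OO
O·O·O·O·O·O·O·O
OOOOOOOOOOOOOOOO
O···············O
OO··············OO
O·O·············O·O
OOOO············OOOO
O···O···········O···O
OO··OO··········OO··OO
O·O·O·O·········O·O·O·O
OOOOOOOO········OOOOOOOO
O·······O·······O·······O
OO······OO······OO······OO
O·O·····O·O·····O·O·····O·O
OOOO····OOOO····OOOO····OOOO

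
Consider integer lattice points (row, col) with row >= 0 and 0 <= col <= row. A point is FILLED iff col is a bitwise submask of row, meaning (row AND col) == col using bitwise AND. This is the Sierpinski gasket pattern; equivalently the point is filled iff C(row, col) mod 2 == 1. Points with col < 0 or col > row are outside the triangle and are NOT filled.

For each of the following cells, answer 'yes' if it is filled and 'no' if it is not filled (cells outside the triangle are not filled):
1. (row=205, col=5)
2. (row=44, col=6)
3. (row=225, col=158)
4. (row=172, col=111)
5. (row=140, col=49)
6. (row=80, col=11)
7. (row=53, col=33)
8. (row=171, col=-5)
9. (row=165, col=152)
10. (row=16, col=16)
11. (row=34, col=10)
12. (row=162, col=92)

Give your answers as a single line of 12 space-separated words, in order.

Answer: yes no no no no no yes no no yes no no

Derivation:
(205,5): row=0b11001101, col=0b101, row AND col = 0b101 = 5; 5 == 5 -> filled
(44,6): row=0b101100, col=0b110, row AND col = 0b100 = 4; 4 != 6 -> empty
(225,158): row=0b11100001, col=0b10011110, row AND col = 0b10000000 = 128; 128 != 158 -> empty
(172,111): row=0b10101100, col=0b1101111, row AND col = 0b101100 = 44; 44 != 111 -> empty
(140,49): row=0b10001100, col=0b110001, row AND col = 0b0 = 0; 0 != 49 -> empty
(80,11): row=0b1010000, col=0b1011, row AND col = 0b0 = 0; 0 != 11 -> empty
(53,33): row=0b110101, col=0b100001, row AND col = 0b100001 = 33; 33 == 33 -> filled
(171,-5): col outside [0, 171] -> not filled
(165,152): row=0b10100101, col=0b10011000, row AND col = 0b10000000 = 128; 128 != 152 -> empty
(16,16): row=0b10000, col=0b10000, row AND col = 0b10000 = 16; 16 == 16 -> filled
(34,10): row=0b100010, col=0b1010, row AND col = 0b10 = 2; 2 != 10 -> empty
(162,92): row=0b10100010, col=0b1011100, row AND col = 0b0 = 0; 0 != 92 -> empty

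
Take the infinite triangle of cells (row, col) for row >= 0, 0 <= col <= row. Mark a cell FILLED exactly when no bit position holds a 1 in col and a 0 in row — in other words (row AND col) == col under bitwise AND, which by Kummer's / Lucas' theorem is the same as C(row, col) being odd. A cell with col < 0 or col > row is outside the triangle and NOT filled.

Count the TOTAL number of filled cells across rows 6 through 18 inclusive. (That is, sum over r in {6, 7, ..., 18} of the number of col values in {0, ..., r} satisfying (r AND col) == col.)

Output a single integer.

r6=110 pc2: +4 =4
r7=111 pc3: +8 =12
r8=1000 pc1: +2 =14
r9=1001 pc2: +4 =18
r10=1010 pc2: +4 =22
r11=1011 pc3: +8 =30
r12=1100 pc2: +4 =34
r13=1101 pc3: +8 =42
r14=1110 pc3: +8 =50
r15=1111 pc4: +16 =66
r16=10000 pc1: +2 =68
r17=10001 pc2: +4 =72
r18=10010 pc2: +4 =76

Answer: 76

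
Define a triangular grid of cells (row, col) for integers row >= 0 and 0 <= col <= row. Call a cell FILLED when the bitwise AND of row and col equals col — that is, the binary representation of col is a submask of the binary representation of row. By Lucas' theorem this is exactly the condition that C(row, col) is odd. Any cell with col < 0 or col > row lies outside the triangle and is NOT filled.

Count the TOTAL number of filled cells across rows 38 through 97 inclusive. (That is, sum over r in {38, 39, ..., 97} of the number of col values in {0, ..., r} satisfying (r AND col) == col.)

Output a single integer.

Answer: 954

Derivation:
r38=100110 pc3: +8 =8
r39=100111 pc4: +16 =24
r40=101000 pc2: +4 =28
r41=101001 pc3: +8 =36
r42=101010 pc3: +8 =44
r43=101011 pc4: +16 =60
r44=101100 pc3: +8 =68
r45=101101 pc4: +16 =84
r46=101110 pc4: +16 =100
r47=101111 pc5: +32 =132
r48=110000 pc2: +4 =136
r49=110001 pc3: +8 =144
r50=110010 pc3: +8 =152
r51=110011 pc4: +16 =168
r52=110100 pc3: +8 =176
r53=110101 pc4: +16 =192
r54=110110 pc4: +16 =208
r55=110111 pc5: +32 =240
r56=111000 pc3: +8 =248
r57=111001 pc4: +16 =264
r58=111010 pc4: +16 =280
r59=111011 pc5: +32 =312
r60=111100 pc4: +16 =328
r61=111101 pc5: +32 =360
r62=111110 pc5: +32 =392
r63=111111 pc6: +64 =456
r64=1000000 pc1: +2 =458
r65=1000001 pc2: +4 =462
r66=1000010 pc2: +4 =466
r67=1000011 pc3: +8 =474
r68=1000100 pc2: +4 =478
r69=1000101 pc3: +8 =486
r70=1000110 pc3: +8 =494
r71=1000111 pc4: +16 =510
r72=1001000 pc2: +4 =514
r73=1001001 pc3: +8 =522
r74=1001010 pc3: +8 =530
r75=1001011 pc4: +16 =546
r76=1001100 pc3: +8 =554
r77=1001101 pc4: +16 =570
r78=1001110 pc4: +16 =586
r79=1001111 pc5: +32 =618
r80=1010000 pc2: +4 =622
r81=1010001 pc3: +8 =630
r82=1010010 pc3: +8 =638
r83=1010011 pc4: +16 =654
r84=1010100 pc3: +8 =662
r85=1010101 pc4: +16 =678
r86=1010110 pc4: +16 =694
r87=1010111 pc5: +32 =726
r88=1011000 pc3: +8 =734
r89=1011001 pc4: +16 =750
r90=1011010 pc4: +16 =766
r91=1011011 pc5: +32 =798
r92=1011100 pc4: +16 =814
r93=1011101 pc5: +32 =846
r94=1011110 pc5: +32 =878
r95=1011111 pc6: +64 =942
r96=1100000 pc2: +4 =946
r97=1100001 pc3: +8 =954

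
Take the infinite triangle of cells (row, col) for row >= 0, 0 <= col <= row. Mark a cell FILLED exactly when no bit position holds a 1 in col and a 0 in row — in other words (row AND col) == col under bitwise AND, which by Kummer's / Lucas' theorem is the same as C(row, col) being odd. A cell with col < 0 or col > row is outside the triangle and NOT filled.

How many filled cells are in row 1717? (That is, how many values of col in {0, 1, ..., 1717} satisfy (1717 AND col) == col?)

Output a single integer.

1717 in binary = 11010110101
popcount(1717) = number of 1-bits in 11010110101 = 7
A col c satisfies (1717 AND c) == c iff every set bit of c is also set in 1717; each of the 7 set bits of 1717 can independently be on or off in c.
count = 2^7 = 128

Answer: 128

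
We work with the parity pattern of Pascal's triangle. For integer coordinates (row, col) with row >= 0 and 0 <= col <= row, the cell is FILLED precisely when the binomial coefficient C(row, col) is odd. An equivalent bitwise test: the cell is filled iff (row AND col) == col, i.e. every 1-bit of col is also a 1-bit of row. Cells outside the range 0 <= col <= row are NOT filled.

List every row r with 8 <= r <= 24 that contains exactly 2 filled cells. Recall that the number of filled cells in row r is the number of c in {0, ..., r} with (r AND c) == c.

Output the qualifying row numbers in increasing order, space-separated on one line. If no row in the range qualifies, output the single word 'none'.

Row r has 2^popcount(r) filled cells, so we need popcount(r) = log2(2) = 1.
Scan r = 8..24 and keep those with exactly 1 one-bits:
r=8=1000 popcount=1 -> KEEP
r=9=1001 popcount=2 -> skip
r=10=1010 popcount=2 -> skip
r=11=1011 popcount=3 -> skip
r=12=1100 popcount=2 -> skip
r=13=1101 popcount=3 -> skip
r=14=1110 popcount=3 -> skip
r=15=1111 popcount=4 -> skip
r=16=10000 popcount=1 -> KEEP
r=17=10001 popcount=2 -> skip
r=18=10010 popcount=2 -> skip
r=19=10011 popcount=3 -> skip
r=20=10100 popcount=2 -> skip
r=21=10101 popcount=3 -> skip
r=22=10110 popcount=3 -> skip
r=23=10111 popcount=4 -> skip
r=24=11000 popcount=2 -> skip
Kept rows: 8 16

Answer: 8 16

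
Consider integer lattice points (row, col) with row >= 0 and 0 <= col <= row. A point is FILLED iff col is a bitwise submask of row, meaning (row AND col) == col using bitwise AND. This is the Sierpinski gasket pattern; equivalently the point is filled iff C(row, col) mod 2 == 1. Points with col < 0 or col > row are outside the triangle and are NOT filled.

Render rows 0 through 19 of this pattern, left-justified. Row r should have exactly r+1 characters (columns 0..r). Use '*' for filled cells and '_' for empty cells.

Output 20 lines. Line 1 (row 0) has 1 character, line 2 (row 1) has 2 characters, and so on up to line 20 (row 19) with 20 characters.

Answer: *
**
*_*
****
*___*
**__**
*_*_*_*
********
*_______*
**______**
*_*_____*_*
****____****
*___*___*___*
**__**__**__**
*_*_*_*_*_*_*_*
****************
*_______________*
**______________**
*_*_____________*_*
****____________****

Derivation:
r0=0: *
r1=1: **
r2=10: *_*
r3=11: ****
r4=100: *___*
r5=101: **__**
r6=110: *_*_*_*
r7=111: ********
r8=1000: *_______*
r9=1001: **______**
r10=1010: *_*_____*_*
r11=1011: ****____****
r12=1100: *___*___*___*
r13=1101: **__**__**__**
r14=1110: *_*_*_*_*_*_*_*
r15=1111: ****************
r16=10000: *_______________*
r17=10001: **______________**
r18=10010: *_*_____________*_*
r19=10011: ****____________****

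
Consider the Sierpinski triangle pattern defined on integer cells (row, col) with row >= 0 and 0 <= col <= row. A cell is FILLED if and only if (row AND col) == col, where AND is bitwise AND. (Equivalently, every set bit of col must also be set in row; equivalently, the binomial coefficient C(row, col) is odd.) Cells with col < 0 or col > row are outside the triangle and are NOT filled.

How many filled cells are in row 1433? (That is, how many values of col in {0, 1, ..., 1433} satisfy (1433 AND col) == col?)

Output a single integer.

1433 in binary = 10110011001
popcount(1433) = number of 1-bits in 10110011001 = 6
A col c satisfies (1433 AND c) == c iff every set bit of c is also set in 1433; each of the 6 set bits of 1433 can independently be on or off in c.
count = 2^6 = 64

Answer: 64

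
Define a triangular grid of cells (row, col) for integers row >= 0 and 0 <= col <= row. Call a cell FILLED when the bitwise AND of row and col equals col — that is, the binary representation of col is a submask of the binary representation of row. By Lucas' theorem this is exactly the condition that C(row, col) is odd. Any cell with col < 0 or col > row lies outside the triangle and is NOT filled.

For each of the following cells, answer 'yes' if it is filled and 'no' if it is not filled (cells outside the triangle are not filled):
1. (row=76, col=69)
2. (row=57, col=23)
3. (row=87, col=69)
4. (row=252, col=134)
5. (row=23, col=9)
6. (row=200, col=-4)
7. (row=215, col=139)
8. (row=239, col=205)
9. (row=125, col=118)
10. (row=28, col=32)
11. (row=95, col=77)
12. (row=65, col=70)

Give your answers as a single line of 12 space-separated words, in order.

(76,69): row=0b1001100, col=0b1000101, row AND col = 0b1000100 = 68; 68 != 69 -> empty
(57,23): row=0b111001, col=0b10111, row AND col = 0b10001 = 17; 17 != 23 -> empty
(87,69): row=0b1010111, col=0b1000101, row AND col = 0b1000101 = 69; 69 == 69 -> filled
(252,134): row=0b11111100, col=0b10000110, row AND col = 0b10000100 = 132; 132 != 134 -> empty
(23,9): row=0b10111, col=0b1001, row AND col = 0b1 = 1; 1 != 9 -> empty
(200,-4): col outside [0, 200] -> not filled
(215,139): row=0b11010111, col=0b10001011, row AND col = 0b10000011 = 131; 131 != 139 -> empty
(239,205): row=0b11101111, col=0b11001101, row AND col = 0b11001101 = 205; 205 == 205 -> filled
(125,118): row=0b1111101, col=0b1110110, row AND col = 0b1110100 = 116; 116 != 118 -> empty
(28,32): col outside [0, 28] -> not filled
(95,77): row=0b1011111, col=0b1001101, row AND col = 0b1001101 = 77; 77 == 77 -> filled
(65,70): col outside [0, 65] -> not filled

Answer: no no yes no no no no yes no no yes no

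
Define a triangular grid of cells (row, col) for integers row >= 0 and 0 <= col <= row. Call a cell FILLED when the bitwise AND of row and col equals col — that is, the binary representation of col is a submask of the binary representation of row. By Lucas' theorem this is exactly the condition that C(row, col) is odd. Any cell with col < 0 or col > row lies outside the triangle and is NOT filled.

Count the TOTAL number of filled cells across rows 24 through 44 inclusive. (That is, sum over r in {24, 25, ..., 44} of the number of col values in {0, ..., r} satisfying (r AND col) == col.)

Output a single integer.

Answer: 206

Derivation:
r24=11000 pc2: +4 =4
r25=11001 pc3: +8 =12
r26=11010 pc3: +8 =20
r27=11011 pc4: +16 =36
r28=11100 pc3: +8 =44
r29=11101 pc4: +16 =60
r30=11110 pc4: +16 =76
r31=11111 pc5: +32 =108
r32=100000 pc1: +2 =110
r33=100001 pc2: +4 =114
r34=100010 pc2: +4 =118
r35=100011 pc3: +8 =126
r36=100100 pc2: +4 =130
r37=100101 pc3: +8 =138
r38=100110 pc3: +8 =146
r39=100111 pc4: +16 =162
r40=101000 pc2: +4 =166
r41=101001 pc3: +8 =174
r42=101010 pc3: +8 =182
r43=101011 pc4: +16 =198
r44=101100 pc3: +8 =206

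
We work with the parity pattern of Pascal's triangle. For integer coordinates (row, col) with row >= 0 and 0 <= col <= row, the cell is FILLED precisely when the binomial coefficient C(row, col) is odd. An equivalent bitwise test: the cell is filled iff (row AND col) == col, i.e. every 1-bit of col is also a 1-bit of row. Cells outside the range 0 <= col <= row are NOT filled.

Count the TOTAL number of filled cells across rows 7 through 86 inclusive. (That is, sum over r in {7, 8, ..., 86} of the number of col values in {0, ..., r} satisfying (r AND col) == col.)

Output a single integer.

Answer: 948

Derivation:
r7=111 pc3: +8 =8
r8=1000 pc1: +2 =10
r9=1001 pc2: +4 =14
r10=1010 pc2: +4 =18
r11=1011 pc3: +8 =26
r12=1100 pc2: +4 =30
r13=1101 pc3: +8 =38
r14=1110 pc3: +8 =46
r15=1111 pc4: +16 =62
r16=10000 pc1: +2 =64
r17=10001 pc2: +4 =68
r18=10010 pc2: +4 =72
r19=10011 pc3: +8 =80
r20=10100 pc2: +4 =84
r21=10101 pc3: +8 =92
r22=10110 pc3: +8 =100
r23=10111 pc4: +16 =116
r24=11000 pc2: +4 =120
r25=11001 pc3: +8 =128
r26=11010 pc3: +8 =136
r27=11011 pc4: +16 =152
r28=11100 pc3: +8 =160
r29=11101 pc4: +16 =176
r30=11110 pc4: +16 =192
r31=11111 pc5: +32 =224
r32=100000 pc1: +2 =226
r33=100001 pc2: +4 =230
r34=100010 pc2: +4 =234
r35=100011 pc3: +8 =242
r36=100100 pc2: +4 =246
r37=100101 pc3: +8 =254
r38=100110 pc3: +8 =262
r39=100111 pc4: +16 =278
r40=101000 pc2: +4 =282
r41=101001 pc3: +8 =290
r42=101010 pc3: +8 =298
r43=101011 pc4: +16 =314
r44=101100 pc3: +8 =322
r45=101101 pc4: +16 =338
r46=101110 pc4: +16 =354
r47=101111 pc5: +32 =386
r48=110000 pc2: +4 =390
r49=110001 pc3: +8 =398
r50=110010 pc3: +8 =406
r51=110011 pc4: +16 =422
r52=110100 pc3: +8 =430
r53=110101 pc4: +16 =446
r54=110110 pc4: +16 =462
r55=110111 pc5: +32 =494
r56=111000 pc3: +8 =502
r57=111001 pc4: +16 =518
r58=111010 pc4: +16 =534
r59=111011 pc5: +32 =566
r60=111100 pc4: +16 =582
r61=111101 pc5: +32 =614
r62=111110 pc5: +32 =646
r63=111111 pc6: +64 =710
r64=1000000 pc1: +2 =712
r65=1000001 pc2: +4 =716
r66=1000010 pc2: +4 =720
r67=1000011 pc3: +8 =728
r68=1000100 pc2: +4 =732
r69=1000101 pc3: +8 =740
r70=1000110 pc3: +8 =748
r71=1000111 pc4: +16 =764
r72=1001000 pc2: +4 =768
r73=1001001 pc3: +8 =776
r74=1001010 pc3: +8 =784
r75=1001011 pc4: +16 =800
r76=1001100 pc3: +8 =808
r77=1001101 pc4: +16 =824
r78=1001110 pc4: +16 =840
r79=1001111 pc5: +32 =872
r80=1010000 pc2: +4 =876
r81=1010001 pc3: +8 =884
r82=1010010 pc3: +8 =892
r83=1010011 pc4: +16 =908
r84=1010100 pc3: +8 =916
r85=1010101 pc4: +16 =932
r86=1010110 pc4: +16 =948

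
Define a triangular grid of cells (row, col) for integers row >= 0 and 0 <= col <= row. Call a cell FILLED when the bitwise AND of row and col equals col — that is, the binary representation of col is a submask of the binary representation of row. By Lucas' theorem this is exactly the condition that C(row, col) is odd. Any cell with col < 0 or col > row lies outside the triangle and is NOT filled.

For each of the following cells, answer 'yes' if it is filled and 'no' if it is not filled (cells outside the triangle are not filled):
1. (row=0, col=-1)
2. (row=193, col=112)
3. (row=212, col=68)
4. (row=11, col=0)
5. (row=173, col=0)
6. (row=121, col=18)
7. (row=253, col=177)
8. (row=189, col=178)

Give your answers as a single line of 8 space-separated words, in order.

Answer: no no yes yes yes no yes no

Derivation:
(0,-1): col outside [0, 0] -> not filled
(193,112): row=0b11000001, col=0b1110000, row AND col = 0b1000000 = 64; 64 != 112 -> empty
(212,68): row=0b11010100, col=0b1000100, row AND col = 0b1000100 = 68; 68 == 68 -> filled
(11,0): row=0b1011, col=0b0, row AND col = 0b0 = 0; 0 == 0 -> filled
(173,0): row=0b10101101, col=0b0, row AND col = 0b0 = 0; 0 == 0 -> filled
(121,18): row=0b1111001, col=0b10010, row AND col = 0b10000 = 16; 16 != 18 -> empty
(253,177): row=0b11111101, col=0b10110001, row AND col = 0b10110001 = 177; 177 == 177 -> filled
(189,178): row=0b10111101, col=0b10110010, row AND col = 0b10110000 = 176; 176 != 178 -> empty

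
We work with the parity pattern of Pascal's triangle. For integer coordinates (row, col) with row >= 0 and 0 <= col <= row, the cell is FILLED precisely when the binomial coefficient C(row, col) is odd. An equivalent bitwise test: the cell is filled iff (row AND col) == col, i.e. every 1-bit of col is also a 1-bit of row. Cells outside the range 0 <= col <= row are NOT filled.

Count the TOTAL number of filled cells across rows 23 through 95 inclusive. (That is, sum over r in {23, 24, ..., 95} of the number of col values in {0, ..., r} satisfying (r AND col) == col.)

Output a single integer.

Answer: 1096

Derivation:
r23=10111 pc4: +16 =16
r24=11000 pc2: +4 =20
r25=11001 pc3: +8 =28
r26=11010 pc3: +8 =36
r27=11011 pc4: +16 =52
r28=11100 pc3: +8 =60
r29=11101 pc4: +16 =76
r30=11110 pc4: +16 =92
r31=11111 pc5: +32 =124
r32=100000 pc1: +2 =126
r33=100001 pc2: +4 =130
r34=100010 pc2: +4 =134
r35=100011 pc3: +8 =142
r36=100100 pc2: +4 =146
r37=100101 pc3: +8 =154
r38=100110 pc3: +8 =162
r39=100111 pc4: +16 =178
r40=101000 pc2: +4 =182
r41=101001 pc3: +8 =190
r42=101010 pc3: +8 =198
r43=101011 pc4: +16 =214
r44=101100 pc3: +8 =222
r45=101101 pc4: +16 =238
r46=101110 pc4: +16 =254
r47=101111 pc5: +32 =286
r48=110000 pc2: +4 =290
r49=110001 pc3: +8 =298
r50=110010 pc3: +8 =306
r51=110011 pc4: +16 =322
r52=110100 pc3: +8 =330
r53=110101 pc4: +16 =346
r54=110110 pc4: +16 =362
r55=110111 pc5: +32 =394
r56=111000 pc3: +8 =402
r57=111001 pc4: +16 =418
r58=111010 pc4: +16 =434
r59=111011 pc5: +32 =466
r60=111100 pc4: +16 =482
r61=111101 pc5: +32 =514
r62=111110 pc5: +32 =546
r63=111111 pc6: +64 =610
r64=1000000 pc1: +2 =612
r65=1000001 pc2: +4 =616
r66=1000010 pc2: +4 =620
r67=1000011 pc3: +8 =628
r68=1000100 pc2: +4 =632
r69=1000101 pc3: +8 =640
r70=1000110 pc3: +8 =648
r71=1000111 pc4: +16 =664
r72=1001000 pc2: +4 =668
r73=1001001 pc3: +8 =676
r74=1001010 pc3: +8 =684
r75=1001011 pc4: +16 =700
r76=1001100 pc3: +8 =708
r77=1001101 pc4: +16 =724
r78=1001110 pc4: +16 =740
r79=1001111 pc5: +32 =772
r80=1010000 pc2: +4 =776
r81=1010001 pc3: +8 =784
r82=1010010 pc3: +8 =792
r83=1010011 pc4: +16 =808
r84=1010100 pc3: +8 =816
r85=1010101 pc4: +16 =832
r86=1010110 pc4: +16 =848
r87=1010111 pc5: +32 =880
r88=1011000 pc3: +8 =888
r89=1011001 pc4: +16 =904
r90=1011010 pc4: +16 =920
r91=1011011 pc5: +32 =952
r92=1011100 pc4: +16 =968
r93=1011101 pc5: +32 =1000
r94=1011110 pc5: +32 =1032
r95=1011111 pc6: +64 =1096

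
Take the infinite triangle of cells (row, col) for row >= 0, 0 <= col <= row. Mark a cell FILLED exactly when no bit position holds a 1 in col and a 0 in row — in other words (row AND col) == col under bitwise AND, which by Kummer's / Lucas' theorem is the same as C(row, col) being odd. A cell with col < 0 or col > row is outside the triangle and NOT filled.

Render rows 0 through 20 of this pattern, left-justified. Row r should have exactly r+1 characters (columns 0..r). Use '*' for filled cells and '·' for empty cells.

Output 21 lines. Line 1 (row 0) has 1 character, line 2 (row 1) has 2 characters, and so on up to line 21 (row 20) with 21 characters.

Answer: *
**
*·*
****
*···*
**··**
*·*·*·*
********
*·······*
**······**
*·*·····*·*
****····****
*···*···*···*
**··**··**··**
*·*·*·*·*·*·*·*
****************
*···············*
**··············**
*·*·············*·*
****············****
*···*···········*···*

Derivation:
r0=0: *
r1=1: **
r2=10: *·*
r3=11: ****
r4=100: *···*
r5=101: **··**
r6=110: *·*·*·*
r7=111: ********
r8=1000: *·······*
r9=1001: **······**
r10=1010: *·*·····*·*
r11=1011: ****····****
r12=1100: *···*···*···*
r13=1101: **··**··**··**
r14=1110: *·*·*·*·*·*·*·*
r15=1111: ****************
r16=10000: *···············*
r17=10001: **··············**
r18=10010: *·*·············*·*
r19=10011: ****············****
r20=10100: *···*···········*···*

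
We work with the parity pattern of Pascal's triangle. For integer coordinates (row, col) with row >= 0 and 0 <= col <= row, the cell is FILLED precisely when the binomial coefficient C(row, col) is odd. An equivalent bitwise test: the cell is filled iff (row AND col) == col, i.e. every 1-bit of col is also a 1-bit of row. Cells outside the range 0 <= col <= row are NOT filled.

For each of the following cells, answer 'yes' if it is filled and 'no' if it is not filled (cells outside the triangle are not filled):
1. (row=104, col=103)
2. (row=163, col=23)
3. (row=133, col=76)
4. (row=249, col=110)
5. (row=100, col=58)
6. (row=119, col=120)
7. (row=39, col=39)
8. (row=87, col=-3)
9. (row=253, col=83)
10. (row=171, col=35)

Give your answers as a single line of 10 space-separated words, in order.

(104,103): row=0b1101000, col=0b1100111, row AND col = 0b1100000 = 96; 96 != 103 -> empty
(163,23): row=0b10100011, col=0b10111, row AND col = 0b11 = 3; 3 != 23 -> empty
(133,76): row=0b10000101, col=0b1001100, row AND col = 0b100 = 4; 4 != 76 -> empty
(249,110): row=0b11111001, col=0b1101110, row AND col = 0b1101000 = 104; 104 != 110 -> empty
(100,58): row=0b1100100, col=0b111010, row AND col = 0b100000 = 32; 32 != 58 -> empty
(119,120): col outside [0, 119] -> not filled
(39,39): row=0b100111, col=0b100111, row AND col = 0b100111 = 39; 39 == 39 -> filled
(87,-3): col outside [0, 87] -> not filled
(253,83): row=0b11111101, col=0b1010011, row AND col = 0b1010001 = 81; 81 != 83 -> empty
(171,35): row=0b10101011, col=0b100011, row AND col = 0b100011 = 35; 35 == 35 -> filled

Answer: no no no no no no yes no no yes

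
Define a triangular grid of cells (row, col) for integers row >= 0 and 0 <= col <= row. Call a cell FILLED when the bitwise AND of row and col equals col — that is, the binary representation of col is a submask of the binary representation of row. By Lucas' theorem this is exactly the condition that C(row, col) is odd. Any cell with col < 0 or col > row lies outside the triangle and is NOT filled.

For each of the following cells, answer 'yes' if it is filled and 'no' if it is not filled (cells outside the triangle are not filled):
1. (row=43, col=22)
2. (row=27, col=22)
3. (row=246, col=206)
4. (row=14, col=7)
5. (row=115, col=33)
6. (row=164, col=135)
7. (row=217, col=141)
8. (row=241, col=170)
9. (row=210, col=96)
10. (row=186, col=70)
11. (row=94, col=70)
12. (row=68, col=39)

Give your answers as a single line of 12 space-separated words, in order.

(43,22): row=0b101011, col=0b10110, row AND col = 0b10 = 2; 2 != 22 -> empty
(27,22): row=0b11011, col=0b10110, row AND col = 0b10010 = 18; 18 != 22 -> empty
(246,206): row=0b11110110, col=0b11001110, row AND col = 0b11000110 = 198; 198 != 206 -> empty
(14,7): row=0b1110, col=0b111, row AND col = 0b110 = 6; 6 != 7 -> empty
(115,33): row=0b1110011, col=0b100001, row AND col = 0b100001 = 33; 33 == 33 -> filled
(164,135): row=0b10100100, col=0b10000111, row AND col = 0b10000100 = 132; 132 != 135 -> empty
(217,141): row=0b11011001, col=0b10001101, row AND col = 0b10001001 = 137; 137 != 141 -> empty
(241,170): row=0b11110001, col=0b10101010, row AND col = 0b10100000 = 160; 160 != 170 -> empty
(210,96): row=0b11010010, col=0b1100000, row AND col = 0b1000000 = 64; 64 != 96 -> empty
(186,70): row=0b10111010, col=0b1000110, row AND col = 0b10 = 2; 2 != 70 -> empty
(94,70): row=0b1011110, col=0b1000110, row AND col = 0b1000110 = 70; 70 == 70 -> filled
(68,39): row=0b1000100, col=0b100111, row AND col = 0b100 = 4; 4 != 39 -> empty

Answer: no no no no yes no no no no no yes no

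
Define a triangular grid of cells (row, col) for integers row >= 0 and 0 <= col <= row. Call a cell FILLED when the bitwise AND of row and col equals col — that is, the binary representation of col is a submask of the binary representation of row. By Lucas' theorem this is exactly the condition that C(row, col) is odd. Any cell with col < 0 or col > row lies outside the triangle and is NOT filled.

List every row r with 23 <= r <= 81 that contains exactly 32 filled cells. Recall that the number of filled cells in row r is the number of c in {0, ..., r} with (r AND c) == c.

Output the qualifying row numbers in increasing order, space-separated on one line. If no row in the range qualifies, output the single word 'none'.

Answer: 31 47 55 59 61 62 79

Derivation:
Row r has 2^popcount(r) filled cells, so we need popcount(r) = log2(32) = 5.
Scan r = 23..81 and keep those with exactly 5 one-bits:
r=23=10111 popcount=4 -> skip
r=24=11000 popcount=2 -> skip
r=25=11001 popcount=3 -> skip
r=26=11010 popcount=3 -> skip
r=27=11011 popcount=4 -> skip
r=28=11100 popcount=3 -> skip
r=29=11101 popcount=4 -> skip
r=30=11110 popcount=4 -> skip
r=31=11111 popcount=5 -> KEEP
r=32=100000 popcount=1 -> skip
r=33=100001 popcount=2 -> skip
r=34=100010 popcount=2 -> skip
r=35=100011 popcount=3 -> skip
r=36=100100 popcount=2 -> skip
r=37=100101 popcount=3 -> skip
r=38=100110 popcount=3 -> skip
r=39=100111 popcount=4 -> skip
r=40=101000 popcount=2 -> skip
r=41=101001 popcount=3 -> skip
r=42=101010 popcount=3 -> skip
r=43=101011 popcount=4 -> skip
r=44=101100 popcount=3 -> skip
r=45=101101 popcount=4 -> skip
r=46=101110 popcount=4 -> skip
r=47=101111 popcount=5 -> KEEP
r=48=110000 popcount=2 -> skip
r=49=110001 popcount=3 -> skip
r=50=110010 popcount=3 -> skip
r=51=110011 popcount=4 -> skip
r=52=110100 popcount=3 -> skip
r=53=110101 popcount=4 -> skip
r=54=110110 popcount=4 -> skip
r=55=110111 popcount=5 -> KEEP
r=56=111000 popcount=3 -> skip
r=57=111001 popcount=4 -> skip
r=58=111010 popcount=4 -> skip
r=59=111011 popcount=5 -> KEEP
r=60=111100 popcount=4 -> skip
r=61=111101 popcount=5 -> KEEP
r=62=111110 popcount=5 -> KEEP
r=63=111111 popcount=6 -> skip
r=64=1000000 popcount=1 -> skip
r=65=1000001 popcount=2 -> skip
r=66=1000010 popcount=2 -> skip
r=67=1000011 popcount=3 -> skip
r=68=1000100 popcount=2 -> skip
r=69=1000101 popcount=3 -> skip
r=70=1000110 popcount=3 -> skip
r=71=1000111 popcount=4 -> skip
r=72=1001000 popcount=2 -> skip
r=73=1001001 popcount=3 -> skip
r=74=1001010 popcount=3 -> skip
r=75=1001011 popcount=4 -> skip
r=76=1001100 popcount=3 -> skip
r=77=1001101 popcount=4 -> skip
r=78=1001110 popcount=4 -> skip
r=79=1001111 popcount=5 -> KEEP
r=80=1010000 popcount=2 -> skip
r=81=1010001 popcount=3 -> skip
Kept rows: 31 47 55 59 61 62 79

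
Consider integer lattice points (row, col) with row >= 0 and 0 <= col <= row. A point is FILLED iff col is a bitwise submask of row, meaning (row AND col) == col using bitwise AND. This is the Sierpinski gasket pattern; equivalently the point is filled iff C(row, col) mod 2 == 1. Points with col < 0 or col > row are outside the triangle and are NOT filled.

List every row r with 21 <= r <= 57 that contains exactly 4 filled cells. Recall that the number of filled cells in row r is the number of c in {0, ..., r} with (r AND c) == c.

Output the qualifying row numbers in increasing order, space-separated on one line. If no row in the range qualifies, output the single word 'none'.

Answer: 24 33 34 36 40 48

Derivation:
Row r has 2^popcount(r) filled cells, so we need popcount(r) = log2(4) = 2.
Scan r = 21..57 and keep those with exactly 2 one-bits:
r=21=10101 popcount=3 -> skip
r=22=10110 popcount=3 -> skip
r=23=10111 popcount=4 -> skip
r=24=11000 popcount=2 -> KEEP
r=25=11001 popcount=3 -> skip
r=26=11010 popcount=3 -> skip
r=27=11011 popcount=4 -> skip
r=28=11100 popcount=3 -> skip
r=29=11101 popcount=4 -> skip
r=30=11110 popcount=4 -> skip
r=31=11111 popcount=5 -> skip
r=32=100000 popcount=1 -> skip
r=33=100001 popcount=2 -> KEEP
r=34=100010 popcount=2 -> KEEP
r=35=100011 popcount=3 -> skip
r=36=100100 popcount=2 -> KEEP
r=37=100101 popcount=3 -> skip
r=38=100110 popcount=3 -> skip
r=39=100111 popcount=4 -> skip
r=40=101000 popcount=2 -> KEEP
r=41=101001 popcount=3 -> skip
r=42=101010 popcount=3 -> skip
r=43=101011 popcount=4 -> skip
r=44=101100 popcount=3 -> skip
r=45=101101 popcount=4 -> skip
r=46=101110 popcount=4 -> skip
r=47=101111 popcount=5 -> skip
r=48=110000 popcount=2 -> KEEP
r=49=110001 popcount=3 -> skip
r=50=110010 popcount=3 -> skip
r=51=110011 popcount=4 -> skip
r=52=110100 popcount=3 -> skip
r=53=110101 popcount=4 -> skip
r=54=110110 popcount=4 -> skip
r=55=110111 popcount=5 -> skip
r=56=111000 popcount=3 -> skip
r=57=111001 popcount=4 -> skip
Kept rows: 24 33 34 36 40 48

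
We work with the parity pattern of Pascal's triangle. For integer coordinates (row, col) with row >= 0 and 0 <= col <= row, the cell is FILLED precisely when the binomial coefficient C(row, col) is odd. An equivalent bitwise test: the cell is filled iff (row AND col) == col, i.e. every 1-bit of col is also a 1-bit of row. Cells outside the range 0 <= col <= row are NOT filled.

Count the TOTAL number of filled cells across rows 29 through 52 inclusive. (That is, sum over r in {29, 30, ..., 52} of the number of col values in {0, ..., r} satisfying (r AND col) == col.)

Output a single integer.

r29=11101 pc4: +16 =16
r30=11110 pc4: +16 =32
r31=11111 pc5: +32 =64
r32=100000 pc1: +2 =66
r33=100001 pc2: +4 =70
r34=100010 pc2: +4 =74
r35=100011 pc3: +8 =82
r36=100100 pc2: +4 =86
r37=100101 pc3: +8 =94
r38=100110 pc3: +8 =102
r39=100111 pc4: +16 =118
r40=101000 pc2: +4 =122
r41=101001 pc3: +8 =130
r42=101010 pc3: +8 =138
r43=101011 pc4: +16 =154
r44=101100 pc3: +8 =162
r45=101101 pc4: +16 =178
r46=101110 pc4: +16 =194
r47=101111 pc5: +32 =226
r48=110000 pc2: +4 =230
r49=110001 pc3: +8 =238
r50=110010 pc3: +8 =246
r51=110011 pc4: +16 =262
r52=110100 pc3: +8 =270

Answer: 270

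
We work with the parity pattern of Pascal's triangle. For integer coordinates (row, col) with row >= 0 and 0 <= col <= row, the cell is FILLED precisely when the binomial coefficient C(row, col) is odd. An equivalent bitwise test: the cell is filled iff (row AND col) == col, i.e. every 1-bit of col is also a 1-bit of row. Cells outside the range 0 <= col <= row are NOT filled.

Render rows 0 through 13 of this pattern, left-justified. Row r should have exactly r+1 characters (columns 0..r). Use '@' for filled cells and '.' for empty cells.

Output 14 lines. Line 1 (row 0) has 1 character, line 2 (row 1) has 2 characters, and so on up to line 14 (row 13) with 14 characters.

Answer: @
@@
@.@
@@@@
@...@
@@..@@
@.@.@.@
@@@@@@@@
@.......@
@@......@@
@.@.....@.@
@@@@....@@@@
@...@...@...@
@@..@@..@@..@@

Derivation:
r0=0: @
r1=1: @@
r2=10: @.@
r3=11: @@@@
r4=100: @...@
r5=101: @@..@@
r6=110: @.@.@.@
r7=111: @@@@@@@@
r8=1000: @.......@
r9=1001: @@......@@
r10=1010: @.@.....@.@
r11=1011: @@@@....@@@@
r12=1100: @...@...@...@
r13=1101: @@..@@..@@..@@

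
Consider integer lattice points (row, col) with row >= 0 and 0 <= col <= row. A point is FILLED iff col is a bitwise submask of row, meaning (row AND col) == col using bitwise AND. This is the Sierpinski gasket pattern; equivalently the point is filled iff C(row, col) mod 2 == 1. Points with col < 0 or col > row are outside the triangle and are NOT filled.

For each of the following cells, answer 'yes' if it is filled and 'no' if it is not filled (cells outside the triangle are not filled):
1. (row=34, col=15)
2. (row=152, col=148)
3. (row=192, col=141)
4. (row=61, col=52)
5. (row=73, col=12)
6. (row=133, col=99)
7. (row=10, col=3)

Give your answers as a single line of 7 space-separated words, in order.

Answer: no no no yes no no no

Derivation:
(34,15): row=0b100010, col=0b1111, row AND col = 0b10 = 2; 2 != 15 -> empty
(152,148): row=0b10011000, col=0b10010100, row AND col = 0b10010000 = 144; 144 != 148 -> empty
(192,141): row=0b11000000, col=0b10001101, row AND col = 0b10000000 = 128; 128 != 141 -> empty
(61,52): row=0b111101, col=0b110100, row AND col = 0b110100 = 52; 52 == 52 -> filled
(73,12): row=0b1001001, col=0b1100, row AND col = 0b1000 = 8; 8 != 12 -> empty
(133,99): row=0b10000101, col=0b1100011, row AND col = 0b1 = 1; 1 != 99 -> empty
(10,3): row=0b1010, col=0b11, row AND col = 0b10 = 2; 2 != 3 -> empty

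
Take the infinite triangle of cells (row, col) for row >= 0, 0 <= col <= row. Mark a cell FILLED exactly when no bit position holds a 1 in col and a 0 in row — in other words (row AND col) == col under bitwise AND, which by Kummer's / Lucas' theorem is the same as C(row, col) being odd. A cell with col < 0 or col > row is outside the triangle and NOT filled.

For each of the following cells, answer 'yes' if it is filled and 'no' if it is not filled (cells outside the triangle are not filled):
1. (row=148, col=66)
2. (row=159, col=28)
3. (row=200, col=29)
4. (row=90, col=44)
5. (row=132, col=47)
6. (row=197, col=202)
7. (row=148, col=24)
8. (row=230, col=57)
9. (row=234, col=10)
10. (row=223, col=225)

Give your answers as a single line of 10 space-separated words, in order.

Answer: no yes no no no no no no yes no

Derivation:
(148,66): row=0b10010100, col=0b1000010, row AND col = 0b0 = 0; 0 != 66 -> empty
(159,28): row=0b10011111, col=0b11100, row AND col = 0b11100 = 28; 28 == 28 -> filled
(200,29): row=0b11001000, col=0b11101, row AND col = 0b1000 = 8; 8 != 29 -> empty
(90,44): row=0b1011010, col=0b101100, row AND col = 0b1000 = 8; 8 != 44 -> empty
(132,47): row=0b10000100, col=0b101111, row AND col = 0b100 = 4; 4 != 47 -> empty
(197,202): col outside [0, 197] -> not filled
(148,24): row=0b10010100, col=0b11000, row AND col = 0b10000 = 16; 16 != 24 -> empty
(230,57): row=0b11100110, col=0b111001, row AND col = 0b100000 = 32; 32 != 57 -> empty
(234,10): row=0b11101010, col=0b1010, row AND col = 0b1010 = 10; 10 == 10 -> filled
(223,225): col outside [0, 223] -> not filled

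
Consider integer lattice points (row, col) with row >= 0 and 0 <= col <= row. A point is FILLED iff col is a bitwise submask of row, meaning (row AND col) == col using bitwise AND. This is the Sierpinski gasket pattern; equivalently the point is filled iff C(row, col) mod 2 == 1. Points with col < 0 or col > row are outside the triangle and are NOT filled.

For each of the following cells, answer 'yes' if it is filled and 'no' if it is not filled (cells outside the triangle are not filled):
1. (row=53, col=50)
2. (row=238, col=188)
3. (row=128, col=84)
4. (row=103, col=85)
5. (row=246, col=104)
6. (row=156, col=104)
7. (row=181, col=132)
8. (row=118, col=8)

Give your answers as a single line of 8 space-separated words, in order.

(53,50): row=0b110101, col=0b110010, row AND col = 0b110000 = 48; 48 != 50 -> empty
(238,188): row=0b11101110, col=0b10111100, row AND col = 0b10101100 = 172; 172 != 188 -> empty
(128,84): row=0b10000000, col=0b1010100, row AND col = 0b0 = 0; 0 != 84 -> empty
(103,85): row=0b1100111, col=0b1010101, row AND col = 0b1000101 = 69; 69 != 85 -> empty
(246,104): row=0b11110110, col=0b1101000, row AND col = 0b1100000 = 96; 96 != 104 -> empty
(156,104): row=0b10011100, col=0b1101000, row AND col = 0b1000 = 8; 8 != 104 -> empty
(181,132): row=0b10110101, col=0b10000100, row AND col = 0b10000100 = 132; 132 == 132 -> filled
(118,8): row=0b1110110, col=0b1000, row AND col = 0b0 = 0; 0 != 8 -> empty

Answer: no no no no no no yes no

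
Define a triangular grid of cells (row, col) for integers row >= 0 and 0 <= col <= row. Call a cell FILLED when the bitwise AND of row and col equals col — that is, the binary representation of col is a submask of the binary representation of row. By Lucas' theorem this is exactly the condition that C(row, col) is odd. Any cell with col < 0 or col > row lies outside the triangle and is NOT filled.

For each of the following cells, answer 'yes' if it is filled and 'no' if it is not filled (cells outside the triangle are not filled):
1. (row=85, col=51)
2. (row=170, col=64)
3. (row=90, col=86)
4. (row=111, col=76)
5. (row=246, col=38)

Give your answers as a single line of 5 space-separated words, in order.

Answer: no no no yes yes

Derivation:
(85,51): row=0b1010101, col=0b110011, row AND col = 0b10001 = 17; 17 != 51 -> empty
(170,64): row=0b10101010, col=0b1000000, row AND col = 0b0 = 0; 0 != 64 -> empty
(90,86): row=0b1011010, col=0b1010110, row AND col = 0b1010010 = 82; 82 != 86 -> empty
(111,76): row=0b1101111, col=0b1001100, row AND col = 0b1001100 = 76; 76 == 76 -> filled
(246,38): row=0b11110110, col=0b100110, row AND col = 0b100110 = 38; 38 == 38 -> filled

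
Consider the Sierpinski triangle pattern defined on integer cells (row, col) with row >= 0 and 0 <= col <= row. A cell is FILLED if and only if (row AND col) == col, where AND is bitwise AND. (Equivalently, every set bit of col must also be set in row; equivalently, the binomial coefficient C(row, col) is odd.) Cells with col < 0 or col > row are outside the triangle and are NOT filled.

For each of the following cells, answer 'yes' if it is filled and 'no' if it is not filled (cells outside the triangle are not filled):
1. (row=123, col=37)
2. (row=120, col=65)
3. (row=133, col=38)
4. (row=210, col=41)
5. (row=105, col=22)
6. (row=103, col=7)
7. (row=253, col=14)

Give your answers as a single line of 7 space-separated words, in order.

Answer: no no no no no yes no

Derivation:
(123,37): row=0b1111011, col=0b100101, row AND col = 0b100001 = 33; 33 != 37 -> empty
(120,65): row=0b1111000, col=0b1000001, row AND col = 0b1000000 = 64; 64 != 65 -> empty
(133,38): row=0b10000101, col=0b100110, row AND col = 0b100 = 4; 4 != 38 -> empty
(210,41): row=0b11010010, col=0b101001, row AND col = 0b0 = 0; 0 != 41 -> empty
(105,22): row=0b1101001, col=0b10110, row AND col = 0b0 = 0; 0 != 22 -> empty
(103,7): row=0b1100111, col=0b111, row AND col = 0b111 = 7; 7 == 7 -> filled
(253,14): row=0b11111101, col=0b1110, row AND col = 0b1100 = 12; 12 != 14 -> empty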